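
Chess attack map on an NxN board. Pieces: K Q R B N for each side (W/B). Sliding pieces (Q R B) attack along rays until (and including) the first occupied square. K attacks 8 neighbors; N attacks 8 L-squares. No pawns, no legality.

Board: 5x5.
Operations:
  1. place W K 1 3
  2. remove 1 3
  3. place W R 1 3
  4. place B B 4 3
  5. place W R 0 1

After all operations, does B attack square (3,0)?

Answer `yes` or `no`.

Answer: no

Derivation:
Op 1: place WK@(1,3)
Op 2: remove (1,3)
Op 3: place WR@(1,3)
Op 4: place BB@(4,3)
Op 5: place WR@(0,1)
Per-piece attacks for B:
  BB@(4,3): attacks (3,4) (3,2) (2,1) (1,0)
B attacks (3,0): no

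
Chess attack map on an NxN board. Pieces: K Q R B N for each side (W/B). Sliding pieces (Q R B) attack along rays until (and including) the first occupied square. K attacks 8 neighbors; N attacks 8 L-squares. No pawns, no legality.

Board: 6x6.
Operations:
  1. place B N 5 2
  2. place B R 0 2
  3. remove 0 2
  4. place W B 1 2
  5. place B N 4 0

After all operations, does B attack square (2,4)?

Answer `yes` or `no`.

Op 1: place BN@(5,2)
Op 2: place BR@(0,2)
Op 3: remove (0,2)
Op 4: place WB@(1,2)
Op 5: place BN@(4,0)
Per-piece attacks for B:
  BN@(4,0): attacks (5,2) (3,2) (2,1)
  BN@(5,2): attacks (4,4) (3,3) (4,0) (3,1)
B attacks (2,4): no

Answer: no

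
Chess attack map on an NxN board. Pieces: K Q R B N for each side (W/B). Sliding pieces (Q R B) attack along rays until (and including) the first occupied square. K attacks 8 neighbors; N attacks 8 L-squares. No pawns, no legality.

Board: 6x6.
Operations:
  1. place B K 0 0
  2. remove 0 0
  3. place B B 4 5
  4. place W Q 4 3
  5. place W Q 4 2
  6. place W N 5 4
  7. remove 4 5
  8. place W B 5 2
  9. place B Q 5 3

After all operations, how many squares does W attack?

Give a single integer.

Op 1: place BK@(0,0)
Op 2: remove (0,0)
Op 3: place BB@(4,5)
Op 4: place WQ@(4,3)
Op 5: place WQ@(4,2)
Op 6: place WN@(5,4)
Op 7: remove (4,5)
Op 8: place WB@(5,2)
Op 9: place BQ@(5,3)
Per-piece attacks for W:
  WQ@(4,2): attacks (4,3) (4,1) (4,0) (5,2) (3,2) (2,2) (1,2) (0,2) (5,3) (5,1) (3,3) (2,4) (1,5) (3,1) (2,0) [ray(0,1) blocked at (4,3); ray(1,0) blocked at (5,2); ray(1,1) blocked at (5,3)]
  WQ@(4,3): attacks (4,4) (4,5) (4,2) (5,3) (3,3) (2,3) (1,3) (0,3) (5,4) (5,2) (3,4) (2,5) (3,2) (2,1) (1,0) [ray(0,-1) blocked at (4,2); ray(1,0) blocked at (5,3); ray(1,1) blocked at (5,4); ray(1,-1) blocked at (5,2)]
  WB@(5,2): attacks (4,3) (4,1) (3,0) [ray(-1,1) blocked at (4,3)]
  WN@(5,4): attacks (3,5) (4,2) (3,3)
Union (28 distinct): (0,2) (0,3) (1,0) (1,2) (1,3) (1,5) (2,0) (2,1) (2,2) (2,3) (2,4) (2,5) (3,0) (3,1) (3,2) (3,3) (3,4) (3,5) (4,0) (4,1) (4,2) (4,3) (4,4) (4,5) (5,1) (5,2) (5,3) (5,4)

Answer: 28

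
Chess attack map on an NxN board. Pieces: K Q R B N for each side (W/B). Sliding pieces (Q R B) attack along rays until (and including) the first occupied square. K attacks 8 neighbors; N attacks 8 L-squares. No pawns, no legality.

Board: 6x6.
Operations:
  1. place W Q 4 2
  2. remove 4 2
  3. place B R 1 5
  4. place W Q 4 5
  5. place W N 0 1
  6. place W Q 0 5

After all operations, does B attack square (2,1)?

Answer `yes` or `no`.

Op 1: place WQ@(4,2)
Op 2: remove (4,2)
Op 3: place BR@(1,5)
Op 4: place WQ@(4,5)
Op 5: place WN@(0,1)
Op 6: place WQ@(0,5)
Per-piece attacks for B:
  BR@(1,5): attacks (1,4) (1,3) (1,2) (1,1) (1,0) (2,5) (3,5) (4,5) (0,5) [ray(1,0) blocked at (4,5); ray(-1,0) blocked at (0,5)]
B attacks (2,1): no

Answer: no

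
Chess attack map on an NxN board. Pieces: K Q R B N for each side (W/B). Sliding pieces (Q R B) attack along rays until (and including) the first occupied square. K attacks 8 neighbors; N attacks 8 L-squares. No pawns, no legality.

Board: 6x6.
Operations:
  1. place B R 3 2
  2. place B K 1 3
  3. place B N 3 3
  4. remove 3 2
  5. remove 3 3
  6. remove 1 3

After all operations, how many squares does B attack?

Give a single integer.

Answer: 0

Derivation:
Op 1: place BR@(3,2)
Op 2: place BK@(1,3)
Op 3: place BN@(3,3)
Op 4: remove (3,2)
Op 5: remove (3,3)
Op 6: remove (1,3)
Per-piece attacks for B:
Union (0 distinct): (none)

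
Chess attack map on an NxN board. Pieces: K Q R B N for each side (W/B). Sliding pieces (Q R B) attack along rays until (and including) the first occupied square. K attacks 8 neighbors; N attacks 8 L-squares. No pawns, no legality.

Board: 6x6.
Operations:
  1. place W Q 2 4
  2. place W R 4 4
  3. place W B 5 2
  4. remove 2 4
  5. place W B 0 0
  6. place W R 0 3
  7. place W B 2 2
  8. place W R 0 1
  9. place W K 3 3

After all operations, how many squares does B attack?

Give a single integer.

Answer: 0

Derivation:
Op 1: place WQ@(2,4)
Op 2: place WR@(4,4)
Op 3: place WB@(5,2)
Op 4: remove (2,4)
Op 5: place WB@(0,0)
Op 6: place WR@(0,3)
Op 7: place WB@(2,2)
Op 8: place WR@(0,1)
Op 9: place WK@(3,3)
Per-piece attacks for B:
Union (0 distinct): (none)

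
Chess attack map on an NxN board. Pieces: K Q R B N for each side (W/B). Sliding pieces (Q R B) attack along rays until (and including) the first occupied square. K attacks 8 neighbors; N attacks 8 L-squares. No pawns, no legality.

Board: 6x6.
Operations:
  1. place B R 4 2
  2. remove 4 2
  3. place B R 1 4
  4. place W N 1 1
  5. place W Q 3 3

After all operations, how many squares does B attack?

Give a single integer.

Answer: 9

Derivation:
Op 1: place BR@(4,2)
Op 2: remove (4,2)
Op 3: place BR@(1,4)
Op 4: place WN@(1,1)
Op 5: place WQ@(3,3)
Per-piece attacks for B:
  BR@(1,4): attacks (1,5) (1,3) (1,2) (1,1) (2,4) (3,4) (4,4) (5,4) (0,4) [ray(0,-1) blocked at (1,1)]
Union (9 distinct): (0,4) (1,1) (1,2) (1,3) (1,5) (2,4) (3,4) (4,4) (5,4)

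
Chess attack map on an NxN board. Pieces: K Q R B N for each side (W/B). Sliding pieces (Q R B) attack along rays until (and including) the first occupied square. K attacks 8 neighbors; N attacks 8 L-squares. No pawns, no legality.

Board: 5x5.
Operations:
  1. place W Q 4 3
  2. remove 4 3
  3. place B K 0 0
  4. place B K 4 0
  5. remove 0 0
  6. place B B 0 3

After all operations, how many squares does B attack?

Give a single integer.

Answer: 6

Derivation:
Op 1: place WQ@(4,3)
Op 2: remove (4,3)
Op 3: place BK@(0,0)
Op 4: place BK@(4,0)
Op 5: remove (0,0)
Op 6: place BB@(0,3)
Per-piece attacks for B:
  BB@(0,3): attacks (1,4) (1,2) (2,1) (3,0)
  BK@(4,0): attacks (4,1) (3,0) (3,1)
Union (6 distinct): (1,2) (1,4) (2,1) (3,0) (3,1) (4,1)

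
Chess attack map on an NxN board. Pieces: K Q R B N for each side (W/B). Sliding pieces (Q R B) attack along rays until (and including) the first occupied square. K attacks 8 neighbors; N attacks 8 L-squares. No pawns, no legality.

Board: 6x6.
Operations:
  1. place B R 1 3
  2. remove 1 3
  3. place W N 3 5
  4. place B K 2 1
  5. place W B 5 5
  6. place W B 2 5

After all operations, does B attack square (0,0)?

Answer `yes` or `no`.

Op 1: place BR@(1,3)
Op 2: remove (1,3)
Op 3: place WN@(3,5)
Op 4: place BK@(2,1)
Op 5: place WB@(5,5)
Op 6: place WB@(2,5)
Per-piece attacks for B:
  BK@(2,1): attacks (2,2) (2,0) (3,1) (1,1) (3,2) (3,0) (1,2) (1,0)
B attacks (0,0): no

Answer: no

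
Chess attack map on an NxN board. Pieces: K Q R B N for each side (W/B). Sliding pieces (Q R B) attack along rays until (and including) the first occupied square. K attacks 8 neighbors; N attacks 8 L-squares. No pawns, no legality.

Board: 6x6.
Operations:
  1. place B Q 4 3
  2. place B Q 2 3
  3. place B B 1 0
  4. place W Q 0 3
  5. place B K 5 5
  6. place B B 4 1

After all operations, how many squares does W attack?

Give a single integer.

Answer: 12

Derivation:
Op 1: place BQ@(4,3)
Op 2: place BQ@(2,3)
Op 3: place BB@(1,0)
Op 4: place WQ@(0,3)
Op 5: place BK@(5,5)
Op 6: place BB@(4,1)
Per-piece attacks for W:
  WQ@(0,3): attacks (0,4) (0,5) (0,2) (0,1) (0,0) (1,3) (2,3) (1,4) (2,5) (1,2) (2,1) (3,0) [ray(1,0) blocked at (2,3)]
Union (12 distinct): (0,0) (0,1) (0,2) (0,4) (0,5) (1,2) (1,3) (1,4) (2,1) (2,3) (2,5) (3,0)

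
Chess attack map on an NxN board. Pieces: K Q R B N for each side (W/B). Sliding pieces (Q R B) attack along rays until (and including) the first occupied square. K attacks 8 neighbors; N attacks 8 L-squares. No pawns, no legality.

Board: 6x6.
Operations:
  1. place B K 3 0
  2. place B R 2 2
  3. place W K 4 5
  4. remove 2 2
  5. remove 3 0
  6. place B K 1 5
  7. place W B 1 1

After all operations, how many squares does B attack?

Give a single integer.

Answer: 5

Derivation:
Op 1: place BK@(3,0)
Op 2: place BR@(2,2)
Op 3: place WK@(4,5)
Op 4: remove (2,2)
Op 5: remove (3,0)
Op 6: place BK@(1,5)
Op 7: place WB@(1,1)
Per-piece attacks for B:
  BK@(1,5): attacks (1,4) (2,5) (0,5) (2,4) (0,4)
Union (5 distinct): (0,4) (0,5) (1,4) (2,4) (2,5)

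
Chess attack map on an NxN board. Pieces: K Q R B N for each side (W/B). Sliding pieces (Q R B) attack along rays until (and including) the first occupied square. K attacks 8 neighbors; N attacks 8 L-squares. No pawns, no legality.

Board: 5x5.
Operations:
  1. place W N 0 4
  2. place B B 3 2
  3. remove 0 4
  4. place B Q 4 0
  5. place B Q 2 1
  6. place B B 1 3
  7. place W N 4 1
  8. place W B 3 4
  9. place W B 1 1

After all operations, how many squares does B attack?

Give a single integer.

Answer: 20

Derivation:
Op 1: place WN@(0,4)
Op 2: place BB@(3,2)
Op 3: remove (0,4)
Op 4: place BQ@(4,0)
Op 5: place BQ@(2,1)
Op 6: place BB@(1,3)
Op 7: place WN@(4,1)
Op 8: place WB@(3,4)
Op 9: place WB@(1,1)
Per-piece attacks for B:
  BB@(1,3): attacks (2,4) (2,2) (3,1) (4,0) (0,4) (0,2) [ray(1,-1) blocked at (4,0)]
  BQ@(2,1): attacks (2,2) (2,3) (2,4) (2,0) (3,1) (4,1) (1,1) (3,2) (3,0) (1,2) (0,3) (1,0) [ray(1,0) blocked at (4,1); ray(-1,0) blocked at (1,1); ray(1,1) blocked at (3,2)]
  BB@(3,2): attacks (4,3) (4,1) (2,3) (1,4) (2,1) [ray(1,-1) blocked at (4,1); ray(-1,-1) blocked at (2,1)]
  BQ@(4,0): attacks (4,1) (3,0) (2,0) (1,0) (0,0) (3,1) (2,2) (1,3) [ray(0,1) blocked at (4,1); ray(-1,1) blocked at (1,3)]
Union (20 distinct): (0,0) (0,2) (0,3) (0,4) (1,0) (1,1) (1,2) (1,3) (1,4) (2,0) (2,1) (2,2) (2,3) (2,4) (3,0) (3,1) (3,2) (4,0) (4,1) (4,3)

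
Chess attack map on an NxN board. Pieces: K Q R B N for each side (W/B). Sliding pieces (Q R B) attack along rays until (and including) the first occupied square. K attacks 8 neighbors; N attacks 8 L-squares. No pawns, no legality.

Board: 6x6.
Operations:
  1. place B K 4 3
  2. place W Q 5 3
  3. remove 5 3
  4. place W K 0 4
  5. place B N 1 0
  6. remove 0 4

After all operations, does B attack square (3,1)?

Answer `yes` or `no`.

Answer: yes

Derivation:
Op 1: place BK@(4,3)
Op 2: place WQ@(5,3)
Op 3: remove (5,3)
Op 4: place WK@(0,4)
Op 5: place BN@(1,0)
Op 6: remove (0,4)
Per-piece attacks for B:
  BN@(1,0): attacks (2,2) (3,1) (0,2)
  BK@(4,3): attacks (4,4) (4,2) (5,3) (3,3) (5,4) (5,2) (3,4) (3,2)
B attacks (3,1): yes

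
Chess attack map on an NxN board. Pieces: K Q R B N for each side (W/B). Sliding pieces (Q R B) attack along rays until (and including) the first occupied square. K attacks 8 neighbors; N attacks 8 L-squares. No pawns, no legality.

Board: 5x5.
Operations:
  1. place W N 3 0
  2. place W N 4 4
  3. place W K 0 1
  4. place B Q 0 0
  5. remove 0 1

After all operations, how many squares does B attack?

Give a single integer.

Op 1: place WN@(3,0)
Op 2: place WN@(4,4)
Op 3: place WK@(0,1)
Op 4: place BQ@(0,0)
Op 5: remove (0,1)
Per-piece attacks for B:
  BQ@(0,0): attacks (0,1) (0,2) (0,3) (0,4) (1,0) (2,0) (3,0) (1,1) (2,2) (3,3) (4,4) [ray(1,0) blocked at (3,0); ray(1,1) blocked at (4,4)]
Union (11 distinct): (0,1) (0,2) (0,3) (0,4) (1,0) (1,1) (2,0) (2,2) (3,0) (3,3) (4,4)

Answer: 11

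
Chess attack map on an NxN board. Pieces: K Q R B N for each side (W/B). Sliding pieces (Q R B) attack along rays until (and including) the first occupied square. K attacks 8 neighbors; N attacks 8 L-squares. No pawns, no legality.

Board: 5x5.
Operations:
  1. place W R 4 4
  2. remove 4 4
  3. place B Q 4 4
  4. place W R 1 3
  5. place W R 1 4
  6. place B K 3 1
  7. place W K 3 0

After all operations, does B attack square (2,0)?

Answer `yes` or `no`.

Op 1: place WR@(4,4)
Op 2: remove (4,4)
Op 3: place BQ@(4,4)
Op 4: place WR@(1,3)
Op 5: place WR@(1,4)
Op 6: place BK@(3,1)
Op 7: place WK@(3,0)
Per-piece attacks for B:
  BK@(3,1): attacks (3,2) (3,0) (4,1) (2,1) (4,2) (4,0) (2,2) (2,0)
  BQ@(4,4): attacks (4,3) (4,2) (4,1) (4,0) (3,4) (2,4) (1,4) (3,3) (2,2) (1,1) (0,0) [ray(-1,0) blocked at (1,4)]
B attacks (2,0): yes

Answer: yes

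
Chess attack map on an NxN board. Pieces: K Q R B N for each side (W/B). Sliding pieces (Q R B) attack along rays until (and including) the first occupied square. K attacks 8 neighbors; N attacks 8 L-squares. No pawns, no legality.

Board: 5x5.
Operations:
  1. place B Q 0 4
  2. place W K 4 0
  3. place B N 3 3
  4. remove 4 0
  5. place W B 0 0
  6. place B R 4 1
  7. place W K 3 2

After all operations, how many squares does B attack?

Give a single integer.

Answer: 18

Derivation:
Op 1: place BQ@(0,4)
Op 2: place WK@(4,0)
Op 3: place BN@(3,3)
Op 4: remove (4,0)
Op 5: place WB@(0,0)
Op 6: place BR@(4,1)
Op 7: place WK@(3,2)
Per-piece attacks for B:
  BQ@(0,4): attacks (0,3) (0,2) (0,1) (0,0) (1,4) (2,4) (3,4) (4,4) (1,3) (2,2) (3,1) (4,0) [ray(0,-1) blocked at (0,0)]
  BN@(3,3): attacks (1,4) (4,1) (2,1) (1,2)
  BR@(4,1): attacks (4,2) (4,3) (4,4) (4,0) (3,1) (2,1) (1,1) (0,1)
Union (18 distinct): (0,0) (0,1) (0,2) (0,3) (1,1) (1,2) (1,3) (1,4) (2,1) (2,2) (2,4) (3,1) (3,4) (4,0) (4,1) (4,2) (4,3) (4,4)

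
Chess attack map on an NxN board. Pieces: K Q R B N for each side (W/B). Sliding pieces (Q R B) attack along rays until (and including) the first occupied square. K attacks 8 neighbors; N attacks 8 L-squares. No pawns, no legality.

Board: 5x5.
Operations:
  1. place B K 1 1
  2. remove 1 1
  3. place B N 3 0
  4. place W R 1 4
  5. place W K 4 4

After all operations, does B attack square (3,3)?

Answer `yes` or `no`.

Op 1: place BK@(1,1)
Op 2: remove (1,1)
Op 3: place BN@(3,0)
Op 4: place WR@(1,4)
Op 5: place WK@(4,4)
Per-piece attacks for B:
  BN@(3,0): attacks (4,2) (2,2) (1,1)
B attacks (3,3): no

Answer: no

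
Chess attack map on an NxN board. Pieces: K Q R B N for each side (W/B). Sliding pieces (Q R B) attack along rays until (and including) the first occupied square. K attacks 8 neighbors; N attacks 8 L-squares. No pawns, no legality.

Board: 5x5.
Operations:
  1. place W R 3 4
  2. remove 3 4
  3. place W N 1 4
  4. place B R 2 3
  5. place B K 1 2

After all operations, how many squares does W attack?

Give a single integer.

Op 1: place WR@(3,4)
Op 2: remove (3,4)
Op 3: place WN@(1,4)
Op 4: place BR@(2,3)
Op 5: place BK@(1,2)
Per-piece attacks for W:
  WN@(1,4): attacks (2,2) (3,3) (0,2)
Union (3 distinct): (0,2) (2,2) (3,3)

Answer: 3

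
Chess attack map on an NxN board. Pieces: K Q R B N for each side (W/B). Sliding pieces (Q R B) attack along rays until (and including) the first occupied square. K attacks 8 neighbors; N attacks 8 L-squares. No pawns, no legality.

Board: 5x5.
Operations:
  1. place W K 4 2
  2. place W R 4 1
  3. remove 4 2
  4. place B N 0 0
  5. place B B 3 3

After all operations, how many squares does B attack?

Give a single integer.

Answer: 8

Derivation:
Op 1: place WK@(4,2)
Op 2: place WR@(4,1)
Op 3: remove (4,2)
Op 4: place BN@(0,0)
Op 5: place BB@(3,3)
Per-piece attacks for B:
  BN@(0,0): attacks (1,2) (2,1)
  BB@(3,3): attacks (4,4) (4,2) (2,4) (2,2) (1,1) (0,0) [ray(-1,-1) blocked at (0,0)]
Union (8 distinct): (0,0) (1,1) (1,2) (2,1) (2,2) (2,4) (4,2) (4,4)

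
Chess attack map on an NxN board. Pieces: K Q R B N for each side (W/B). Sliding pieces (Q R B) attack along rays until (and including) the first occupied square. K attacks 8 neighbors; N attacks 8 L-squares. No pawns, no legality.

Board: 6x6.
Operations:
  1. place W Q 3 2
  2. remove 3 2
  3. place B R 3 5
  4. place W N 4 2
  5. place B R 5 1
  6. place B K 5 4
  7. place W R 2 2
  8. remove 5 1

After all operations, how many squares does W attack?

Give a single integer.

Op 1: place WQ@(3,2)
Op 2: remove (3,2)
Op 3: place BR@(3,5)
Op 4: place WN@(4,2)
Op 5: place BR@(5,1)
Op 6: place BK@(5,4)
Op 7: place WR@(2,2)
Op 8: remove (5,1)
Per-piece attacks for W:
  WR@(2,2): attacks (2,3) (2,4) (2,5) (2,1) (2,0) (3,2) (4,2) (1,2) (0,2) [ray(1,0) blocked at (4,2)]
  WN@(4,2): attacks (5,4) (3,4) (2,3) (5,0) (3,0) (2,1)
Union (13 distinct): (0,2) (1,2) (2,0) (2,1) (2,3) (2,4) (2,5) (3,0) (3,2) (3,4) (4,2) (5,0) (5,4)

Answer: 13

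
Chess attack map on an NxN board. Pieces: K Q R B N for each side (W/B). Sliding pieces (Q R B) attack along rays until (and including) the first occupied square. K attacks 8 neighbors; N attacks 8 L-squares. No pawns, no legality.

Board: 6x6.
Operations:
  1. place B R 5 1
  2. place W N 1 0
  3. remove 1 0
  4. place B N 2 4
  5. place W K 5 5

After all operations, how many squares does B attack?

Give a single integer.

Answer: 16

Derivation:
Op 1: place BR@(5,1)
Op 2: place WN@(1,0)
Op 3: remove (1,0)
Op 4: place BN@(2,4)
Op 5: place WK@(5,5)
Per-piece attacks for B:
  BN@(2,4): attacks (4,5) (0,5) (3,2) (4,3) (1,2) (0,3)
  BR@(5,1): attacks (5,2) (5,3) (5,4) (5,5) (5,0) (4,1) (3,1) (2,1) (1,1) (0,1) [ray(0,1) blocked at (5,5)]
Union (16 distinct): (0,1) (0,3) (0,5) (1,1) (1,2) (2,1) (3,1) (3,2) (4,1) (4,3) (4,5) (5,0) (5,2) (5,3) (5,4) (5,5)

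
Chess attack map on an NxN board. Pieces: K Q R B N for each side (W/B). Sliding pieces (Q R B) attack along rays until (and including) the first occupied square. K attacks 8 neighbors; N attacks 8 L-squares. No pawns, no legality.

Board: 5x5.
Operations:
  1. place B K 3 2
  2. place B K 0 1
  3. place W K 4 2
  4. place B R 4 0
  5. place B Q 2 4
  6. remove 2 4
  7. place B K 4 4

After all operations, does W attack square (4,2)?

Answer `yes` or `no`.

Answer: no

Derivation:
Op 1: place BK@(3,2)
Op 2: place BK@(0,1)
Op 3: place WK@(4,2)
Op 4: place BR@(4,0)
Op 5: place BQ@(2,4)
Op 6: remove (2,4)
Op 7: place BK@(4,4)
Per-piece attacks for W:
  WK@(4,2): attacks (4,3) (4,1) (3,2) (3,3) (3,1)
W attacks (4,2): no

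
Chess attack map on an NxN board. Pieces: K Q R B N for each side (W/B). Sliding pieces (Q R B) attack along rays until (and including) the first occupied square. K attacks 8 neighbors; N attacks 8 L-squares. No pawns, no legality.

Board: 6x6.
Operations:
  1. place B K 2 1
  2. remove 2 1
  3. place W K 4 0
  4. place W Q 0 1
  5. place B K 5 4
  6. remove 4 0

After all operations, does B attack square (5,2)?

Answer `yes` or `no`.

Op 1: place BK@(2,1)
Op 2: remove (2,1)
Op 3: place WK@(4,0)
Op 4: place WQ@(0,1)
Op 5: place BK@(5,4)
Op 6: remove (4,0)
Per-piece attacks for B:
  BK@(5,4): attacks (5,5) (5,3) (4,4) (4,5) (4,3)
B attacks (5,2): no

Answer: no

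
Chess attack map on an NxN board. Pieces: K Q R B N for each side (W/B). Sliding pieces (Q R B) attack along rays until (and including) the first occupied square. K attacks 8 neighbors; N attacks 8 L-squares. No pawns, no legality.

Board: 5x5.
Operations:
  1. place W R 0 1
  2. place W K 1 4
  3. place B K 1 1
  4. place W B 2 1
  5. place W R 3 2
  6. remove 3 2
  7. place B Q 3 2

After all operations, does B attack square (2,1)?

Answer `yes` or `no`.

Op 1: place WR@(0,1)
Op 2: place WK@(1,4)
Op 3: place BK@(1,1)
Op 4: place WB@(2,1)
Op 5: place WR@(3,2)
Op 6: remove (3,2)
Op 7: place BQ@(3,2)
Per-piece attacks for B:
  BK@(1,1): attacks (1,2) (1,0) (2,1) (0,1) (2,2) (2,0) (0,2) (0,0)
  BQ@(3,2): attacks (3,3) (3,4) (3,1) (3,0) (4,2) (2,2) (1,2) (0,2) (4,3) (4,1) (2,3) (1,4) (2,1) [ray(-1,1) blocked at (1,4); ray(-1,-1) blocked at (2,1)]
B attacks (2,1): yes

Answer: yes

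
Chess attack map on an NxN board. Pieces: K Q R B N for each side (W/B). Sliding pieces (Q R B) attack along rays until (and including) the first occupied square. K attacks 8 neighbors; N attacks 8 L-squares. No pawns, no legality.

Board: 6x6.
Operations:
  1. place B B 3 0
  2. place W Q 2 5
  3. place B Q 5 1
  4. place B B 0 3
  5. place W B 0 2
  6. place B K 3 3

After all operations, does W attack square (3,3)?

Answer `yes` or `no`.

Op 1: place BB@(3,0)
Op 2: place WQ@(2,5)
Op 3: place BQ@(5,1)
Op 4: place BB@(0,3)
Op 5: place WB@(0,2)
Op 6: place BK@(3,3)
Per-piece attacks for W:
  WB@(0,2): attacks (1,3) (2,4) (3,5) (1,1) (2,0)
  WQ@(2,5): attacks (2,4) (2,3) (2,2) (2,1) (2,0) (3,5) (4,5) (5,5) (1,5) (0,5) (3,4) (4,3) (5,2) (1,4) (0,3) [ray(-1,-1) blocked at (0,3)]
W attacks (3,3): no

Answer: no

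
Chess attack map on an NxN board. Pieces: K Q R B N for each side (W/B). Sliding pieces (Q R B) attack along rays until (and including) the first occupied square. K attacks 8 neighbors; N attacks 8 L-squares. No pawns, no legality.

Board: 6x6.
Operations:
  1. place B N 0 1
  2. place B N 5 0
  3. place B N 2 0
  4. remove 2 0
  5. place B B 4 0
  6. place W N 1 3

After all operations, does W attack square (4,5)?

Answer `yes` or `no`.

Op 1: place BN@(0,1)
Op 2: place BN@(5,0)
Op 3: place BN@(2,0)
Op 4: remove (2,0)
Op 5: place BB@(4,0)
Op 6: place WN@(1,3)
Per-piece attacks for W:
  WN@(1,3): attacks (2,5) (3,4) (0,5) (2,1) (3,2) (0,1)
W attacks (4,5): no

Answer: no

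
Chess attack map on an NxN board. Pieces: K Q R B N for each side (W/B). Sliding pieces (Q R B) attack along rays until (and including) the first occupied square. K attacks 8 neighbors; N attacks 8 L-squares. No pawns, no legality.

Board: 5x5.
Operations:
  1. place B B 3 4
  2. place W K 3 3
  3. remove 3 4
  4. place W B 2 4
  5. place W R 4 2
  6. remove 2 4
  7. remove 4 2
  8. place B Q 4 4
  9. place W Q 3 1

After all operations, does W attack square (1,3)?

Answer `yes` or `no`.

Answer: yes

Derivation:
Op 1: place BB@(3,4)
Op 2: place WK@(3,3)
Op 3: remove (3,4)
Op 4: place WB@(2,4)
Op 5: place WR@(4,2)
Op 6: remove (2,4)
Op 7: remove (4,2)
Op 8: place BQ@(4,4)
Op 9: place WQ@(3,1)
Per-piece attacks for W:
  WQ@(3,1): attacks (3,2) (3,3) (3,0) (4,1) (2,1) (1,1) (0,1) (4,2) (4,0) (2,2) (1,3) (0,4) (2,0) [ray(0,1) blocked at (3,3)]
  WK@(3,3): attacks (3,4) (3,2) (4,3) (2,3) (4,4) (4,2) (2,4) (2,2)
W attacks (1,3): yes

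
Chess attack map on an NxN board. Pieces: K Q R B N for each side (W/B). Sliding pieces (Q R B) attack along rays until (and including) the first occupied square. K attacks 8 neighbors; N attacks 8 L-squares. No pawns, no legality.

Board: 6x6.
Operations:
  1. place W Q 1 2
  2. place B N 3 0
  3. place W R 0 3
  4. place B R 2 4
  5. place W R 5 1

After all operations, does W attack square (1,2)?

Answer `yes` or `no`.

Answer: no

Derivation:
Op 1: place WQ@(1,2)
Op 2: place BN@(3,0)
Op 3: place WR@(0,3)
Op 4: place BR@(2,4)
Op 5: place WR@(5,1)
Per-piece attacks for W:
  WR@(0,3): attacks (0,4) (0,5) (0,2) (0,1) (0,0) (1,3) (2,3) (3,3) (4,3) (5,3)
  WQ@(1,2): attacks (1,3) (1,4) (1,5) (1,1) (1,0) (2,2) (3,2) (4,2) (5,2) (0,2) (2,3) (3,4) (4,5) (2,1) (3,0) (0,3) (0,1) [ray(1,-1) blocked at (3,0); ray(-1,1) blocked at (0,3)]
  WR@(5,1): attacks (5,2) (5,3) (5,4) (5,5) (5,0) (4,1) (3,1) (2,1) (1,1) (0,1)
W attacks (1,2): no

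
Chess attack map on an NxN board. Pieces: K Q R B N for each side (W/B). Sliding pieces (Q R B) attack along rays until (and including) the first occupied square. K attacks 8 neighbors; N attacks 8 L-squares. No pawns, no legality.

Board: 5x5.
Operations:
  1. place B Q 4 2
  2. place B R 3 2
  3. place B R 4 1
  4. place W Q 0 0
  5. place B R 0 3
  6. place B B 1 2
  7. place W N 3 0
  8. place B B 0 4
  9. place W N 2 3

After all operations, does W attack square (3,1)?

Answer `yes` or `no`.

Answer: yes

Derivation:
Op 1: place BQ@(4,2)
Op 2: place BR@(3,2)
Op 3: place BR@(4,1)
Op 4: place WQ@(0,0)
Op 5: place BR@(0,3)
Op 6: place BB@(1,2)
Op 7: place WN@(3,0)
Op 8: place BB@(0,4)
Op 9: place WN@(2,3)
Per-piece attacks for W:
  WQ@(0,0): attacks (0,1) (0,2) (0,3) (1,0) (2,0) (3,0) (1,1) (2,2) (3,3) (4,4) [ray(0,1) blocked at (0,3); ray(1,0) blocked at (3,0)]
  WN@(2,3): attacks (4,4) (0,4) (3,1) (4,2) (1,1) (0,2)
  WN@(3,0): attacks (4,2) (2,2) (1,1)
W attacks (3,1): yes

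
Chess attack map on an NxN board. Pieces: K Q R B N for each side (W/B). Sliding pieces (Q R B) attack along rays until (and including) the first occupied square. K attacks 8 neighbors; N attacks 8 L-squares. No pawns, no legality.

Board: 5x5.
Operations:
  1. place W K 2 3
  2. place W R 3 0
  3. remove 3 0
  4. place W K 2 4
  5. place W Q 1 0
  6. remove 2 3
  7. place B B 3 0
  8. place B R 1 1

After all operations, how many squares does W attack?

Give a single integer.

Answer: 13

Derivation:
Op 1: place WK@(2,3)
Op 2: place WR@(3,0)
Op 3: remove (3,0)
Op 4: place WK@(2,4)
Op 5: place WQ@(1,0)
Op 6: remove (2,3)
Op 7: place BB@(3,0)
Op 8: place BR@(1,1)
Per-piece attacks for W:
  WQ@(1,0): attacks (1,1) (2,0) (3,0) (0,0) (2,1) (3,2) (4,3) (0,1) [ray(0,1) blocked at (1,1); ray(1,0) blocked at (3,0)]
  WK@(2,4): attacks (2,3) (3,4) (1,4) (3,3) (1,3)
Union (13 distinct): (0,0) (0,1) (1,1) (1,3) (1,4) (2,0) (2,1) (2,3) (3,0) (3,2) (3,3) (3,4) (4,3)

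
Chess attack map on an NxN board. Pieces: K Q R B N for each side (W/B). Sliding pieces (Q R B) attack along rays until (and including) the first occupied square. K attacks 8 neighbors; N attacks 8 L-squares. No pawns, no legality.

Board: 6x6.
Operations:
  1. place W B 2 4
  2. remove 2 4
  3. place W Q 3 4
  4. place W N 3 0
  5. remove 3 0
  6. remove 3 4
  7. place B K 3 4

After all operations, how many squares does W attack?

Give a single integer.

Op 1: place WB@(2,4)
Op 2: remove (2,4)
Op 3: place WQ@(3,4)
Op 4: place WN@(3,0)
Op 5: remove (3,0)
Op 6: remove (3,4)
Op 7: place BK@(3,4)
Per-piece attacks for W:
Union (0 distinct): (none)

Answer: 0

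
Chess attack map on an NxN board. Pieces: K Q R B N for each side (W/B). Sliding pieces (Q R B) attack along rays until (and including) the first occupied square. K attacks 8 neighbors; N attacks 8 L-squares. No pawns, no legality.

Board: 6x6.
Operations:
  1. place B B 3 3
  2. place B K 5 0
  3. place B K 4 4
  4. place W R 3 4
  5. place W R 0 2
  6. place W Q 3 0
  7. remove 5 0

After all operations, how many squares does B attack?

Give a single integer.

Answer: 16

Derivation:
Op 1: place BB@(3,3)
Op 2: place BK@(5,0)
Op 3: place BK@(4,4)
Op 4: place WR@(3,4)
Op 5: place WR@(0,2)
Op 6: place WQ@(3,0)
Op 7: remove (5,0)
Per-piece attacks for B:
  BB@(3,3): attacks (4,4) (4,2) (5,1) (2,4) (1,5) (2,2) (1,1) (0,0) [ray(1,1) blocked at (4,4)]
  BK@(4,4): attacks (4,5) (4,3) (5,4) (3,4) (5,5) (5,3) (3,5) (3,3)
Union (16 distinct): (0,0) (1,1) (1,5) (2,2) (2,4) (3,3) (3,4) (3,5) (4,2) (4,3) (4,4) (4,5) (5,1) (5,3) (5,4) (5,5)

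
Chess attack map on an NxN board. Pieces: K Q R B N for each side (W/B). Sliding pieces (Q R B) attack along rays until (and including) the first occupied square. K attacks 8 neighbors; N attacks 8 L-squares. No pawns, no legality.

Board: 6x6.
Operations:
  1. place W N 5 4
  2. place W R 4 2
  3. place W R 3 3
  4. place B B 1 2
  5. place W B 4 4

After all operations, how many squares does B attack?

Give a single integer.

Op 1: place WN@(5,4)
Op 2: place WR@(4,2)
Op 3: place WR@(3,3)
Op 4: place BB@(1,2)
Op 5: place WB@(4,4)
Per-piece attacks for B:
  BB@(1,2): attacks (2,3) (3,4) (4,5) (2,1) (3,0) (0,3) (0,1)
Union (7 distinct): (0,1) (0,3) (2,1) (2,3) (3,0) (3,4) (4,5)

Answer: 7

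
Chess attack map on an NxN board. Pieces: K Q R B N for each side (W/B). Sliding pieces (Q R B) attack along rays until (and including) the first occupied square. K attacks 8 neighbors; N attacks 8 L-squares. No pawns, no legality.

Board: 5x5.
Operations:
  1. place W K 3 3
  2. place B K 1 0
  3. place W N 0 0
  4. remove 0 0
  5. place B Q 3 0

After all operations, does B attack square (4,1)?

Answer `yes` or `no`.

Op 1: place WK@(3,3)
Op 2: place BK@(1,0)
Op 3: place WN@(0,0)
Op 4: remove (0,0)
Op 5: place BQ@(3,0)
Per-piece attacks for B:
  BK@(1,0): attacks (1,1) (2,0) (0,0) (2,1) (0,1)
  BQ@(3,0): attacks (3,1) (3,2) (3,3) (4,0) (2,0) (1,0) (4,1) (2,1) (1,2) (0,3) [ray(0,1) blocked at (3,3); ray(-1,0) blocked at (1,0)]
B attacks (4,1): yes

Answer: yes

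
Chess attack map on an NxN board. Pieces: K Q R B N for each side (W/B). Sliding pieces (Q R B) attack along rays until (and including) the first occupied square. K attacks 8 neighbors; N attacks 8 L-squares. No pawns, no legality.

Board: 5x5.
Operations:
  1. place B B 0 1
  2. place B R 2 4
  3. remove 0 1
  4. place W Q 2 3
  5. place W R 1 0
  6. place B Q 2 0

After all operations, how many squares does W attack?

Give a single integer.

Answer: 16

Derivation:
Op 1: place BB@(0,1)
Op 2: place BR@(2,4)
Op 3: remove (0,1)
Op 4: place WQ@(2,3)
Op 5: place WR@(1,0)
Op 6: place BQ@(2,0)
Per-piece attacks for W:
  WR@(1,0): attacks (1,1) (1,2) (1,3) (1,4) (2,0) (0,0) [ray(1,0) blocked at (2,0)]
  WQ@(2,3): attacks (2,4) (2,2) (2,1) (2,0) (3,3) (4,3) (1,3) (0,3) (3,4) (3,2) (4,1) (1,4) (1,2) (0,1) [ray(0,1) blocked at (2,4); ray(0,-1) blocked at (2,0)]
Union (16 distinct): (0,0) (0,1) (0,3) (1,1) (1,2) (1,3) (1,4) (2,0) (2,1) (2,2) (2,4) (3,2) (3,3) (3,4) (4,1) (4,3)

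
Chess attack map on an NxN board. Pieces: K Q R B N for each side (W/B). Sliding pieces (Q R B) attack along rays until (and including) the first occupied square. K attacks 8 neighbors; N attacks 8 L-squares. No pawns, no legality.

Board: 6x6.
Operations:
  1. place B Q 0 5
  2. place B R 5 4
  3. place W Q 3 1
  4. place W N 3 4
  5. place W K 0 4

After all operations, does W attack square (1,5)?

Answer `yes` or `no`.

Answer: yes

Derivation:
Op 1: place BQ@(0,5)
Op 2: place BR@(5,4)
Op 3: place WQ@(3,1)
Op 4: place WN@(3,4)
Op 5: place WK@(0,4)
Per-piece attacks for W:
  WK@(0,4): attacks (0,5) (0,3) (1,4) (1,5) (1,3)
  WQ@(3,1): attacks (3,2) (3,3) (3,4) (3,0) (4,1) (5,1) (2,1) (1,1) (0,1) (4,2) (5,3) (4,0) (2,2) (1,3) (0,4) (2,0) [ray(0,1) blocked at (3,4); ray(-1,1) blocked at (0,4)]
  WN@(3,4): attacks (5,5) (1,5) (4,2) (5,3) (2,2) (1,3)
W attacks (1,5): yes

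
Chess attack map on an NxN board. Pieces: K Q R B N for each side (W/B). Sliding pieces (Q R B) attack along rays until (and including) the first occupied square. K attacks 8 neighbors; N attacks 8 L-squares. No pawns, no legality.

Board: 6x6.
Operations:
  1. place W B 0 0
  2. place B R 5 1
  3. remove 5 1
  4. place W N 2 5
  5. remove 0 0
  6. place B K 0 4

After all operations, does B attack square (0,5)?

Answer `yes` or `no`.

Answer: yes

Derivation:
Op 1: place WB@(0,0)
Op 2: place BR@(5,1)
Op 3: remove (5,1)
Op 4: place WN@(2,5)
Op 5: remove (0,0)
Op 6: place BK@(0,4)
Per-piece attacks for B:
  BK@(0,4): attacks (0,5) (0,3) (1,4) (1,5) (1,3)
B attacks (0,5): yes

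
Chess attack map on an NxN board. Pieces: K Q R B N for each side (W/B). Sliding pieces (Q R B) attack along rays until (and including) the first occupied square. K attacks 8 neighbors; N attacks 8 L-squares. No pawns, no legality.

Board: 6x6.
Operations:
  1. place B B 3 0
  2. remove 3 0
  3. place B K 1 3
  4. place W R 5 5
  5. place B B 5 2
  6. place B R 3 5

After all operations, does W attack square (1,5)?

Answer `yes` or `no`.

Op 1: place BB@(3,0)
Op 2: remove (3,0)
Op 3: place BK@(1,3)
Op 4: place WR@(5,5)
Op 5: place BB@(5,2)
Op 6: place BR@(3,5)
Per-piece attacks for W:
  WR@(5,5): attacks (5,4) (5,3) (5,2) (4,5) (3,5) [ray(0,-1) blocked at (5,2); ray(-1,0) blocked at (3,5)]
W attacks (1,5): no

Answer: no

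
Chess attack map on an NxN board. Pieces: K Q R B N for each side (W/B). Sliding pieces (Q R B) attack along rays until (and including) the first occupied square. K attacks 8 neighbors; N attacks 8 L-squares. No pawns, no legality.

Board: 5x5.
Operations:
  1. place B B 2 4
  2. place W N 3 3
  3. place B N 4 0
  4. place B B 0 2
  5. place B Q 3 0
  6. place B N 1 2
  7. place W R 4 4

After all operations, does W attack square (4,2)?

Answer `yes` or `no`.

Answer: yes

Derivation:
Op 1: place BB@(2,4)
Op 2: place WN@(3,3)
Op 3: place BN@(4,0)
Op 4: place BB@(0,2)
Op 5: place BQ@(3,0)
Op 6: place BN@(1,2)
Op 7: place WR@(4,4)
Per-piece attacks for W:
  WN@(3,3): attacks (1,4) (4,1) (2,1) (1,2)
  WR@(4,4): attacks (4,3) (4,2) (4,1) (4,0) (3,4) (2,4) [ray(0,-1) blocked at (4,0); ray(-1,0) blocked at (2,4)]
W attacks (4,2): yes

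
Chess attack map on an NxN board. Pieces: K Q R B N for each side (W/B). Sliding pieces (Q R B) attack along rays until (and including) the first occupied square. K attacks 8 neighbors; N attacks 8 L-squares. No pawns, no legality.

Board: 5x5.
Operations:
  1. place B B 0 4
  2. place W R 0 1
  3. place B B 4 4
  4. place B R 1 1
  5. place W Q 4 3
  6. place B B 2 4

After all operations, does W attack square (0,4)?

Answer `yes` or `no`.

Answer: yes

Derivation:
Op 1: place BB@(0,4)
Op 2: place WR@(0,1)
Op 3: place BB@(4,4)
Op 4: place BR@(1,1)
Op 5: place WQ@(4,3)
Op 6: place BB@(2,4)
Per-piece attacks for W:
  WR@(0,1): attacks (0,2) (0,3) (0,4) (0,0) (1,1) [ray(0,1) blocked at (0,4); ray(1,0) blocked at (1,1)]
  WQ@(4,3): attacks (4,4) (4,2) (4,1) (4,0) (3,3) (2,3) (1,3) (0,3) (3,4) (3,2) (2,1) (1,0) [ray(0,1) blocked at (4,4)]
W attacks (0,4): yes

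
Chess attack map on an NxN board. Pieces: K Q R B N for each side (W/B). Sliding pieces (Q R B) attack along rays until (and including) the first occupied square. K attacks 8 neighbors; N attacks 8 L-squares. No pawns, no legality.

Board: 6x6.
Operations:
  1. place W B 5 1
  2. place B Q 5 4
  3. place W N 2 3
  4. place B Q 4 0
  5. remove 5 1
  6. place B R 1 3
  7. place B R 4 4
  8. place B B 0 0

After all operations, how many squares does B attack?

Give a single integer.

Op 1: place WB@(5,1)
Op 2: place BQ@(5,4)
Op 3: place WN@(2,3)
Op 4: place BQ@(4,0)
Op 5: remove (5,1)
Op 6: place BR@(1,3)
Op 7: place BR@(4,4)
Op 8: place BB@(0,0)
Per-piece attacks for B:
  BB@(0,0): attacks (1,1) (2,2) (3,3) (4,4) [ray(1,1) blocked at (4,4)]
  BR@(1,3): attacks (1,4) (1,5) (1,2) (1,1) (1,0) (2,3) (0,3) [ray(1,0) blocked at (2,3)]
  BQ@(4,0): attacks (4,1) (4,2) (4,3) (4,4) (5,0) (3,0) (2,0) (1,0) (0,0) (5,1) (3,1) (2,2) (1,3) [ray(0,1) blocked at (4,4); ray(-1,0) blocked at (0,0); ray(-1,1) blocked at (1,3)]
  BR@(4,4): attacks (4,5) (4,3) (4,2) (4,1) (4,0) (5,4) (3,4) (2,4) (1,4) (0,4) [ray(0,-1) blocked at (4,0); ray(1,0) blocked at (5,4)]
  BQ@(5,4): attacks (5,5) (5,3) (5,2) (5,1) (5,0) (4,4) (4,5) (4,3) (3,2) (2,1) (1,0) [ray(-1,0) blocked at (4,4)]
Union (31 distinct): (0,0) (0,3) (0,4) (1,0) (1,1) (1,2) (1,3) (1,4) (1,5) (2,0) (2,1) (2,2) (2,3) (2,4) (3,0) (3,1) (3,2) (3,3) (3,4) (4,0) (4,1) (4,2) (4,3) (4,4) (4,5) (5,0) (5,1) (5,2) (5,3) (5,4) (5,5)

Answer: 31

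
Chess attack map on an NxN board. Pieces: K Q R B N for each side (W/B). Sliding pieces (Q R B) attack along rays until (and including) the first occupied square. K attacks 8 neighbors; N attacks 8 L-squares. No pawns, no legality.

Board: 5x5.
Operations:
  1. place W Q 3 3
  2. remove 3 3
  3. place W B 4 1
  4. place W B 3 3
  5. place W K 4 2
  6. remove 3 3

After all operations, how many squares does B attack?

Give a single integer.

Op 1: place WQ@(3,3)
Op 2: remove (3,3)
Op 3: place WB@(4,1)
Op 4: place WB@(3,3)
Op 5: place WK@(4,2)
Op 6: remove (3,3)
Per-piece attacks for B:
Union (0 distinct): (none)

Answer: 0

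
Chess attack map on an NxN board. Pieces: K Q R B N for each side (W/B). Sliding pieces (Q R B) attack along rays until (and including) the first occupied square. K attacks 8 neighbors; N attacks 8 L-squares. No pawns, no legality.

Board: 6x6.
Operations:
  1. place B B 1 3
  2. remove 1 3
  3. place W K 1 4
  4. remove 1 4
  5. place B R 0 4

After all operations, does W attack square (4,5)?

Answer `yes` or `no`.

Op 1: place BB@(1,3)
Op 2: remove (1,3)
Op 3: place WK@(1,4)
Op 4: remove (1,4)
Op 5: place BR@(0,4)
Per-piece attacks for W:
W attacks (4,5): no

Answer: no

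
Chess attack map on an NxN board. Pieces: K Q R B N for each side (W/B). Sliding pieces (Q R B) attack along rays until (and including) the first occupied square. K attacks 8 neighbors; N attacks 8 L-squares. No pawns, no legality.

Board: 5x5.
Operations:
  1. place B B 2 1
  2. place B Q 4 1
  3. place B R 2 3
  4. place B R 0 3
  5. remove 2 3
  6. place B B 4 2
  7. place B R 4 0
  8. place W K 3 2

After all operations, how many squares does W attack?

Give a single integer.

Op 1: place BB@(2,1)
Op 2: place BQ@(4,1)
Op 3: place BR@(2,3)
Op 4: place BR@(0,3)
Op 5: remove (2,3)
Op 6: place BB@(4,2)
Op 7: place BR@(4,0)
Op 8: place WK@(3,2)
Per-piece attacks for W:
  WK@(3,2): attacks (3,3) (3,1) (4,2) (2,2) (4,3) (4,1) (2,3) (2,1)
Union (8 distinct): (2,1) (2,2) (2,3) (3,1) (3,3) (4,1) (4,2) (4,3)

Answer: 8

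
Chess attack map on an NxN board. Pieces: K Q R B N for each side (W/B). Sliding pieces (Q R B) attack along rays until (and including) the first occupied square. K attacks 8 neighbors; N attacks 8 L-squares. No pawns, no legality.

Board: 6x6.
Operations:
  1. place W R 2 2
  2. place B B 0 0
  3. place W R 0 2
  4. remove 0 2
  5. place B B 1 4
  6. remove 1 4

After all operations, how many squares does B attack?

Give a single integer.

Op 1: place WR@(2,2)
Op 2: place BB@(0,0)
Op 3: place WR@(0,2)
Op 4: remove (0,2)
Op 5: place BB@(1,4)
Op 6: remove (1,4)
Per-piece attacks for B:
  BB@(0,0): attacks (1,1) (2,2) [ray(1,1) blocked at (2,2)]
Union (2 distinct): (1,1) (2,2)

Answer: 2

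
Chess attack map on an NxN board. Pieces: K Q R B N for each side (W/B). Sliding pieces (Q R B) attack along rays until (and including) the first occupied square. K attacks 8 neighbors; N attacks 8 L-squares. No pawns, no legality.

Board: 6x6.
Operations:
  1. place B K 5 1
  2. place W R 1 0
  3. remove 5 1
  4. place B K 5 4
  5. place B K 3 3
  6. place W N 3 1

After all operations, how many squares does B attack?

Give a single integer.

Answer: 11

Derivation:
Op 1: place BK@(5,1)
Op 2: place WR@(1,0)
Op 3: remove (5,1)
Op 4: place BK@(5,4)
Op 5: place BK@(3,3)
Op 6: place WN@(3,1)
Per-piece attacks for B:
  BK@(3,3): attacks (3,4) (3,2) (4,3) (2,3) (4,4) (4,2) (2,4) (2,2)
  BK@(5,4): attacks (5,5) (5,3) (4,4) (4,5) (4,3)
Union (11 distinct): (2,2) (2,3) (2,4) (3,2) (3,4) (4,2) (4,3) (4,4) (4,5) (5,3) (5,5)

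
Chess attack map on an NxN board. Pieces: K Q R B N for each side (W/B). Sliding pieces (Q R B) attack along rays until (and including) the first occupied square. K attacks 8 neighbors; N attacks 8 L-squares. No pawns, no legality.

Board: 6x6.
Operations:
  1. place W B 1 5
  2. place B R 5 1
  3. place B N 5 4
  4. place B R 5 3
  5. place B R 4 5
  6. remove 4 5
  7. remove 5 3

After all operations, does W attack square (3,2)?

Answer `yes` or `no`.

Answer: no

Derivation:
Op 1: place WB@(1,5)
Op 2: place BR@(5,1)
Op 3: place BN@(5,4)
Op 4: place BR@(5,3)
Op 5: place BR@(4,5)
Op 6: remove (4,5)
Op 7: remove (5,3)
Per-piece attacks for W:
  WB@(1,5): attacks (2,4) (3,3) (4,2) (5,1) (0,4) [ray(1,-1) blocked at (5,1)]
W attacks (3,2): no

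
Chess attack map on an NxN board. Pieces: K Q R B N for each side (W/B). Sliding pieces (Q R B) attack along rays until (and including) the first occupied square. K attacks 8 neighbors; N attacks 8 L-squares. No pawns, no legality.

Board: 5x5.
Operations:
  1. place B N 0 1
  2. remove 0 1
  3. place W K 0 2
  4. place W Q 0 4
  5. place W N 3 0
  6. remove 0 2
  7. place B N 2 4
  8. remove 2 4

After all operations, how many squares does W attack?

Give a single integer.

Op 1: place BN@(0,1)
Op 2: remove (0,1)
Op 3: place WK@(0,2)
Op 4: place WQ@(0,4)
Op 5: place WN@(3,0)
Op 6: remove (0,2)
Op 7: place BN@(2,4)
Op 8: remove (2,4)
Per-piece attacks for W:
  WQ@(0,4): attacks (0,3) (0,2) (0,1) (0,0) (1,4) (2,4) (3,4) (4,4) (1,3) (2,2) (3,1) (4,0)
  WN@(3,0): attacks (4,2) (2,2) (1,1)
Union (14 distinct): (0,0) (0,1) (0,2) (0,3) (1,1) (1,3) (1,4) (2,2) (2,4) (3,1) (3,4) (4,0) (4,2) (4,4)

Answer: 14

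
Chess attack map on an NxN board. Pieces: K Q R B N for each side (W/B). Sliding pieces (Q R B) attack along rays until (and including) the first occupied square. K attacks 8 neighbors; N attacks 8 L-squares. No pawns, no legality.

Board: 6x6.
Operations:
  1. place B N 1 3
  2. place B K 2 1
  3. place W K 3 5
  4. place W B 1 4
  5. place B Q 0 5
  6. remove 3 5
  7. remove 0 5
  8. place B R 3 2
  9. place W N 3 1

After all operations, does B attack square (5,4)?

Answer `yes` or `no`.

Answer: no

Derivation:
Op 1: place BN@(1,3)
Op 2: place BK@(2,1)
Op 3: place WK@(3,5)
Op 4: place WB@(1,4)
Op 5: place BQ@(0,5)
Op 6: remove (3,5)
Op 7: remove (0,5)
Op 8: place BR@(3,2)
Op 9: place WN@(3,1)
Per-piece attacks for B:
  BN@(1,3): attacks (2,5) (3,4) (0,5) (2,1) (3,2) (0,1)
  BK@(2,1): attacks (2,2) (2,0) (3,1) (1,1) (3,2) (3,0) (1,2) (1,0)
  BR@(3,2): attacks (3,3) (3,4) (3,5) (3,1) (4,2) (5,2) (2,2) (1,2) (0,2) [ray(0,-1) blocked at (3,1)]
B attacks (5,4): no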